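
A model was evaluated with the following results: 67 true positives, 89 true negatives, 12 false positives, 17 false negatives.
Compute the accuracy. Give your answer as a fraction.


Accuracy = (TP + TN) / (TP + TN + FP + FN) = (67 + 89) / 185 = 156/185.

156/185


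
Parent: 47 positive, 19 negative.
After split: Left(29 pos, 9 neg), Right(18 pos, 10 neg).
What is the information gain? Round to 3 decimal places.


H(parent) = 0.8660. H(left) = 0.7897, H(right) = 0.9403. Weighted = (38/66)*0.7897 + (28/66)*0.9403 = 0.8536. IG = 0.8660 - 0.8536 = 0.0124, which rounds to 0.012.

0.012


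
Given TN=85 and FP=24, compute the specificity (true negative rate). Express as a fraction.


Specificity = TN / (TN + FP) = 85 / 109 = 85/109.

85/109


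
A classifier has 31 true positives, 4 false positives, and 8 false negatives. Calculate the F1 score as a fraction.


Precision = 31/35 = 31/35. Recall = 31/39 = 31/39. F1 = 2*P*R/(P+R) = 31/37.

31/37


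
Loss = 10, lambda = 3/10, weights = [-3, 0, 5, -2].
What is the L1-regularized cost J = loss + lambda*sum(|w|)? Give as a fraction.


L1 norm = sum(|w|) = 10. J = 10 + 3/10 * 10 = 13.

13


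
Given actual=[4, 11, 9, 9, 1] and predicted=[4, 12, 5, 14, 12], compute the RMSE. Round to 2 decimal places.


MSE = 32.6000. RMSE = sqrt(32.6000) = 5.71.

5.71


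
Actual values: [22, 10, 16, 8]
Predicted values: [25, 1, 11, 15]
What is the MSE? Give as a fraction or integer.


MSE = (1/4) * ((22-25)^2=9 + (10-1)^2=81 + (16-11)^2=25 + (8-15)^2=49). Sum = 164. MSE = 41.

41


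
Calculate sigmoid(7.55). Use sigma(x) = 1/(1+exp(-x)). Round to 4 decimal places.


sigma(7.55) = 1/(1+e^(-7.55)) = 1/(1+0.000526) = 1/1.000526 = 0.9995.

0.9995


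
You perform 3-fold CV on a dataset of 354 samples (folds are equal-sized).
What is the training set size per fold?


Each validation fold has 354/3 = 118 samples. Training set = 354 - 118 = 236.

236


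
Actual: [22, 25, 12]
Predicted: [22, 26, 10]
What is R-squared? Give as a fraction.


Mean(y) = 59/3. SS_res = 5. SS_tot = 278/3. R^2 = 1 - 5/(278/3) = 263/278.

263/278


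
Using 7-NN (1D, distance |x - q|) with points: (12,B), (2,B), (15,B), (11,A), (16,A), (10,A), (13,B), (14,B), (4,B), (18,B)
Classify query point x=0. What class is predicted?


Distances: |12-0|=12, |2-0|=2, |15-0|=15, |11-0|=11, |16-0|=16, |10-0|=10, |13-0|=13, |14-0|=14, |4-0|=4, |18-0|=18. 7 nearest: (2,B), (4,B), (10,A), (11,A), (12,B), (13,B), (14,B). Counts: {'B': 5, 'A': 2}. Majority class: B.

B


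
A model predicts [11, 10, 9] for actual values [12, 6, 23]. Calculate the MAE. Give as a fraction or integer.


MAE = (1/3) * (|12-11|=1 + |6-10|=4 + |23-9|=14). Sum = 19. MAE = 19/3.

19/3


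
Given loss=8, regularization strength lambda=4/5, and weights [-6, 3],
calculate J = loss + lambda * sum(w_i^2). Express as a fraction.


L2 sq norm = sum(w^2) = 45. J = 8 + 4/5 * 45 = 44.

44


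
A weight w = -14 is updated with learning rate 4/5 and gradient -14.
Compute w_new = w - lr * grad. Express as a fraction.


w_new = -14 - 4/5 * -14 = -14 - -56/5 = -14/5.

-14/5


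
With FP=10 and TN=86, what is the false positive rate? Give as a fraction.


FPR = FP / (FP + TN) = 10 / 96 = 5/48.

5/48


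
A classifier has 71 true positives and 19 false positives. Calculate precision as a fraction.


Precision = TP / (TP + FP) = 71 / 90 = 71/90.

71/90


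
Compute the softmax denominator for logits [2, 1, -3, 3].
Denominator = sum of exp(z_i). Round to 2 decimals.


Denom = e^2=7.3891 + e^1=2.7183 + e^-3=0.0498 + e^3=20.0855. Sum = 30.2427, which rounds to 30.24.

30.24


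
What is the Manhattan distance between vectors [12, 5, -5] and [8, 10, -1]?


d = sum of absolute differences: |12-8|=4 + |5-10|=5 + |-5--1|=4 = 13.

13


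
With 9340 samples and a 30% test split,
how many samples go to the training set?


Test set = 9340 * 30% = 2802. Training set = 9340 - 2802 = 6538.

6538


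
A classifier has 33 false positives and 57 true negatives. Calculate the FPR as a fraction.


FPR = FP / (FP + TN) = 33 / 90 = 11/30.

11/30


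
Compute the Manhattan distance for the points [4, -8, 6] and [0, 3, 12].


d = sum of absolute differences: |4-0|=4 + |-8-3|=11 + |6-12|=6 = 21.

21


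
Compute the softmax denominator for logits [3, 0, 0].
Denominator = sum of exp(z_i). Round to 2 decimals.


Denom = e^3=20.0855 + e^0=1.0000 + e^0=1.0000. Sum = 22.0855, which rounds to 22.09.

22.09


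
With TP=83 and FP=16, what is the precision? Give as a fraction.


Precision = TP / (TP + FP) = 83 / 99 = 83/99.

83/99


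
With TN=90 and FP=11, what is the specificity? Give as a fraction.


Specificity = TN / (TN + FP) = 90 / 101 = 90/101.

90/101


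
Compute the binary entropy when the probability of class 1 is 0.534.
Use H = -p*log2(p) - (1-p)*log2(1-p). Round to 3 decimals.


H = -0.534*log2(0.534) - 0.466*log2(0.466) = 0.997.

0.997


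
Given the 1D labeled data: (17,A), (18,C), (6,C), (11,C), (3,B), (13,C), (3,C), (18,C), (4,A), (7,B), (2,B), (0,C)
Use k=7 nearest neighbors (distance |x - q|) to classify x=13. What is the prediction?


Distances: |17-13|=4, |18-13|=5, |6-13|=7, |11-13|=2, |3-13|=10, |13-13|=0, |3-13|=10, |18-13|=5, |4-13|=9, |7-13|=6, |2-13|=11, |0-13|=13. 7 nearest: (13,C), (11,C), (17,A), (18,C), (18,C), (7,B), (6,C). Counts: {'C': 5, 'A': 1, 'B': 1}. Majority class: C.

C


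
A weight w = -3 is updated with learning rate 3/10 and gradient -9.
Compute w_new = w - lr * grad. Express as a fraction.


w_new = -3 - 3/10 * -9 = -3 - -27/10 = -3/10.

-3/10


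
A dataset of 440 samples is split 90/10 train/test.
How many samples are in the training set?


Test set = 440 * 10% = 44. Training set = 440 - 44 = 396.

396


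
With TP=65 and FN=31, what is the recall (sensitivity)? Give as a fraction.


Recall = TP / (TP + FN) = 65 / 96 = 65/96.

65/96


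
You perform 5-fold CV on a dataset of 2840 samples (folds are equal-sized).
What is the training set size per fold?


Each validation fold has 2840/5 = 568 samples. Training set = 2840 - 568 = 2272.

2272


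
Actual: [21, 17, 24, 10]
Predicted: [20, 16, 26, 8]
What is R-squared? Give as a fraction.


Mean(y) = 18. SS_res = 10. SS_tot = 110. R^2 = 1 - 10/(110) = 10/11.

10/11


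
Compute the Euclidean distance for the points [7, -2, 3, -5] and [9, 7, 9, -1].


d = sqrt(sum of squared differences). (7-9)^2=4, (-2-7)^2=81, (3-9)^2=36, (-5--1)^2=16. Sum = 137.

sqrt(137)


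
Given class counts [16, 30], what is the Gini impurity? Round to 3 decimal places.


Total = 46. Proportions: 16/46, 30/46. sum(p_i^2) = 0.5463. Gini = 1 - 0.5463 = 0.4537, which rounds to 0.454.

0.454


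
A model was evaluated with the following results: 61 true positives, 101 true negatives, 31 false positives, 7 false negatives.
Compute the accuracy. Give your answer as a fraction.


Accuracy = (TP + TN) / (TP + TN + FP + FN) = (61 + 101) / 200 = 81/100.

81/100


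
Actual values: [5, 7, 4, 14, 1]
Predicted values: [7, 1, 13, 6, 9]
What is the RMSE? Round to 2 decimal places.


MSE = 49.8000. RMSE = sqrt(49.8000) = 7.06.

7.06


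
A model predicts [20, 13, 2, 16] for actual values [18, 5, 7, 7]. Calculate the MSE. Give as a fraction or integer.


MSE = (1/4) * ((18-20)^2=4 + (5-13)^2=64 + (7-2)^2=25 + (7-16)^2=81). Sum = 174. MSE = 87/2.

87/2


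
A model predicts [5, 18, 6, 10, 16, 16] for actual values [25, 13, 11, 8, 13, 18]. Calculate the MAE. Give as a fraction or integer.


MAE = (1/6) * (|25-5|=20 + |13-18|=5 + |11-6|=5 + |8-10|=2 + |13-16|=3 + |18-16|=2). Sum = 37. MAE = 37/6.

37/6


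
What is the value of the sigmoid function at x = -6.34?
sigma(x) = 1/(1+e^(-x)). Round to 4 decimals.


sigma(-6.34) = 1/(1+e^(6.34)) = 1/(1+566.796311) = 1/567.796311 = 0.0018.

0.0018


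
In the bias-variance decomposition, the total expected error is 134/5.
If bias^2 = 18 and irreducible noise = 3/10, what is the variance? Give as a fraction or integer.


Total error = bias^2 + variance + irreducible noise. So variance = 134/5 - 18 - 3/10 = 17/2.

17/2


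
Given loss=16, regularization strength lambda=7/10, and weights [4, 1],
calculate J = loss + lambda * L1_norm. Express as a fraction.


L1 norm = sum(|w|) = 5. J = 16 + 7/10 * 5 = 39/2.

39/2


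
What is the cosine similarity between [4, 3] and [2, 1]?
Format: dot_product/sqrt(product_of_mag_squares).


dot = 11. |a|^2 = 25, |b|^2 = 5. cos = 11/sqrt(125).

11/sqrt(125)


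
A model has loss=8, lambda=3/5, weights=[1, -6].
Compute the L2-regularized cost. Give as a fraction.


L2 sq norm = sum(w^2) = 37. J = 8 + 3/5 * 37 = 151/5.

151/5


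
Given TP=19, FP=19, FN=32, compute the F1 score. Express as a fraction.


Precision = 19/38 = 1/2. Recall = 19/51 = 19/51. F1 = 2*P*R/(P+R) = 38/89.

38/89


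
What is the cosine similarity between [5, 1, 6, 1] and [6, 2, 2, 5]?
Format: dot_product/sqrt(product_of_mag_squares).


dot = 49. |a|^2 = 63, |b|^2 = 69. cos = 49/sqrt(4347).

49/sqrt(4347)


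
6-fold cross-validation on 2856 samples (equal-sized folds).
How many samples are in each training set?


Each validation fold has 2856/6 = 476 samples. Training set = 2856 - 476 = 2380.

2380


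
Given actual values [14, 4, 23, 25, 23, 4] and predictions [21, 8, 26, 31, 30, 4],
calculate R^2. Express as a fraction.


Mean(y) = 31/2. SS_res = 159. SS_tot = 939/2. R^2 = 1 - 159/(939/2) = 207/313.

207/313


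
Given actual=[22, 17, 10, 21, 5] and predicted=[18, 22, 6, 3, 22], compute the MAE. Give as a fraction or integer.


MAE = (1/5) * (|22-18|=4 + |17-22|=5 + |10-6|=4 + |21-3|=18 + |5-22|=17). Sum = 48. MAE = 48/5.

48/5


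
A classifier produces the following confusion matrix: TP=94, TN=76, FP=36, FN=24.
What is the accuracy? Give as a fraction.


Accuracy = (TP + TN) / (TP + TN + FP + FN) = (94 + 76) / 230 = 17/23.

17/23


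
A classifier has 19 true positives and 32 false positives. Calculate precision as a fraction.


Precision = TP / (TP + FP) = 19 / 51 = 19/51.

19/51


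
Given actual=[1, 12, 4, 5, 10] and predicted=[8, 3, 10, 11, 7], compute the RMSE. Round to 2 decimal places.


MSE = 42.2000. RMSE = sqrt(42.2000) = 6.50.

6.50


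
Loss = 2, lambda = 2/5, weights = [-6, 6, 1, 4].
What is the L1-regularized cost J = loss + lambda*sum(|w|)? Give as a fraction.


L1 norm = sum(|w|) = 17. J = 2 + 2/5 * 17 = 44/5.

44/5


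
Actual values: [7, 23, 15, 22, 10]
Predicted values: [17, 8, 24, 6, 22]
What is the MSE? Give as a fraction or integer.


MSE = (1/5) * ((7-17)^2=100 + (23-8)^2=225 + (15-24)^2=81 + (22-6)^2=256 + (10-22)^2=144). Sum = 806. MSE = 806/5.

806/5


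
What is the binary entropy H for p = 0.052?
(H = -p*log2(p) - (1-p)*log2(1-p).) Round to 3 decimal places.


H = -0.052*log2(0.052) - 0.948*log2(0.948) = 0.295.

0.295


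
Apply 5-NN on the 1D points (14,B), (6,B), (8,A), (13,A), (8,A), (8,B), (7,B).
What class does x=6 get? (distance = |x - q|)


Distances: |14-6|=8, |6-6|=0, |8-6|=2, |13-6|=7, |8-6|=2, |8-6|=2, |7-6|=1. 5 nearest: (6,B), (7,B), (8,A), (8,A), (8,B). Counts: {'B': 3, 'A': 2}. Majority class: B.

B


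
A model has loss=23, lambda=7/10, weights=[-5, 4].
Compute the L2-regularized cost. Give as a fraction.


L2 sq norm = sum(w^2) = 41. J = 23 + 7/10 * 41 = 517/10.

517/10


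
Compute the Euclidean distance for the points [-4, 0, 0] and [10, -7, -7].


d = sqrt(sum of squared differences). (-4-10)^2=196, (0--7)^2=49, (0--7)^2=49. Sum = 294.

sqrt(294)


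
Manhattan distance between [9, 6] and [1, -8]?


d = sum of absolute differences: |9-1|=8 + |6--8|=14 = 22.

22


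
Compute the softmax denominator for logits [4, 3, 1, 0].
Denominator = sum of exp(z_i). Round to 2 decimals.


Denom = e^4=54.5982 + e^3=20.0855 + e^1=2.7183 + e^0=1.0000. Sum = 78.4020, which rounds to 78.40.

78.40


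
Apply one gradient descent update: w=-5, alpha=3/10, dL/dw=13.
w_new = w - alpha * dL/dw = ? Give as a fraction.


w_new = -5 - 3/10 * 13 = -5 - 39/10 = -89/10.

-89/10


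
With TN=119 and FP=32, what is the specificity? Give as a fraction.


Specificity = TN / (TN + FP) = 119 / 151 = 119/151.

119/151


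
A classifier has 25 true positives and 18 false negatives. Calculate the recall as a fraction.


Recall = TP / (TP + FN) = 25 / 43 = 25/43.

25/43


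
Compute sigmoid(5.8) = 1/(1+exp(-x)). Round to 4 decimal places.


sigma(5.8) = 1/(1+e^(-5.8)) = 1/(1+0.003028) = 1/1.003028 = 0.9970.

0.9970


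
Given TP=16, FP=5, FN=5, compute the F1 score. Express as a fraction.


Precision = 16/21 = 16/21. Recall = 16/21 = 16/21. F1 = 2*P*R/(P+R) = 16/21.

16/21


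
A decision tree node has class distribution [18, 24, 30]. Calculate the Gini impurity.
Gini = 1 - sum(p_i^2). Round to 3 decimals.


Total = 72. Proportions: 18/72, 24/72, 30/72. sum(p_i^2) = 0.3472. Gini = 1 - 0.3472 = 0.6528, which rounds to 0.653.

0.653


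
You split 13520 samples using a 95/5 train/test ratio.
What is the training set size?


Test set = 13520 * 5% = 676. Training set = 13520 - 676 = 12844.

12844


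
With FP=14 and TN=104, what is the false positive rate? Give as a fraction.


FPR = FP / (FP + TN) = 14 / 118 = 7/59.

7/59


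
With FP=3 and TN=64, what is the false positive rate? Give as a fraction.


FPR = FP / (FP + TN) = 3 / 67 = 3/67.

3/67


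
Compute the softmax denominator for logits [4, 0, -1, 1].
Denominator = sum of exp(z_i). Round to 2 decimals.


Denom = e^4=54.5982 + e^0=1.0000 + e^-1=0.3679 + e^1=2.7183. Sum = 58.6844, which rounds to 58.68.

58.68


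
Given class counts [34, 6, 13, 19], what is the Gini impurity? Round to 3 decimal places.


Total = 72. Proportions: 34/72, 6/72, 13/72, 19/72. sum(p_i^2) = 0.3322. Gini = 1 - 0.3322 = 0.6678, which rounds to 0.668.

0.668


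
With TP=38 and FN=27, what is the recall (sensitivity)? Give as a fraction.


Recall = TP / (TP + FN) = 38 / 65 = 38/65.

38/65


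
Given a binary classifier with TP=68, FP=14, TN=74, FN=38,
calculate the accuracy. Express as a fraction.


Accuracy = (TP + TN) / (TP + TN + FP + FN) = (68 + 74) / 194 = 71/97.

71/97


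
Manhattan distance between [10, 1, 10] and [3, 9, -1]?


d = sum of absolute differences: |10-3|=7 + |1-9|=8 + |10--1|=11 = 26.

26


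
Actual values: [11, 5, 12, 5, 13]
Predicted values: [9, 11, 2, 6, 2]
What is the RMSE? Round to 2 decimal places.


MSE = 52.4000. RMSE = sqrt(52.4000) = 7.24.

7.24


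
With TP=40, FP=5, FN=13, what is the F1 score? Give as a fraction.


Precision = 40/45 = 8/9. Recall = 40/53 = 40/53. F1 = 2*P*R/(P+R) = 40/49.

40/49


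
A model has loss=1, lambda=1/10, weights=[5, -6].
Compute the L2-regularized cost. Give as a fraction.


L2 sq norm = sum(w^2) = 61. J = 1 + 1/10 * 61 = 71/10.

71/10


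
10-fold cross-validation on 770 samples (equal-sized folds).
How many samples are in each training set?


Each validation fold has 770/10 = 77 samples. Training set = 770 - 77 = 693.

693


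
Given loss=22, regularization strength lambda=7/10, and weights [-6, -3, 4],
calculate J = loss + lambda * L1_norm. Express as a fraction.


L1 norm = sum(|w|) = 13. J = 22 + 7/10 * 13 = 311/10.

311/10


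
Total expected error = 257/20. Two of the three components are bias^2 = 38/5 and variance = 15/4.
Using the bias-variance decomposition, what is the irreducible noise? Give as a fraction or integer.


Total error = bias^2 + variance + irreducible noise. So irreducible noise = 257/20 - 38/5 - 15/4 = 3/2.

3/2


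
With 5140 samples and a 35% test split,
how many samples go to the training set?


Test set = 5140 * 35% = 1799. Training set = 5140 - 1799 = 3341.

3341


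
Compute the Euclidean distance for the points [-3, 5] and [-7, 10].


d = sqrt(sum of squared differences). (-3--7)^2=16, (5-10)^2=25. Sum = 41.

sqrt(41)


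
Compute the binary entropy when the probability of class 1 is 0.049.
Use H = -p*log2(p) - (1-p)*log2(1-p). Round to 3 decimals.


H = -0.049*log2(0.049) - 0.951*log2(0.951) = 0.282.

0.282


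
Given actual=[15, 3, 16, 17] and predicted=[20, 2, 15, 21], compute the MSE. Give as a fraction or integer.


MSE = (1/4) * ((15-20)^2=25 + (3-2)^2=1 + (16-15)^2=1 + (17-21)^2=16). Sum = 43. MSE = 43/4.

43/4


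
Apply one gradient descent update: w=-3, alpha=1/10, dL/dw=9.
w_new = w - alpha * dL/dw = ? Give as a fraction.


w_new = -3 - 1/10 * 9 = -3 - 9/10 = -39/10.

-39/10


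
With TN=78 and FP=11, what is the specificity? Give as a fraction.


Specificity = TN / (TN + FP) = 78 / 89 = 78/89.

78/89


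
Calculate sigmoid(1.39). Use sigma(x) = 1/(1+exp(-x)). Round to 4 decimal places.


sigma(1.39) = 1/(1+e^(-1.39)) = 1/(1+0.249075) = 1/1.249075 = 0.8006.

0.8006


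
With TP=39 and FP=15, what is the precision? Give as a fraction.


Precision = TP / (TP + FP) = 39 / 54 = 13/18.

13/18


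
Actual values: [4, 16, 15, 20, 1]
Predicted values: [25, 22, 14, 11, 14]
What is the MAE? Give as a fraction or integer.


MAE = (1/5) * (|4-25|=21 + |16-22|=6 + |15-14|=1 + |20-11|=9 + |1-14|=13). Sum = 50. MAE = 10.

10


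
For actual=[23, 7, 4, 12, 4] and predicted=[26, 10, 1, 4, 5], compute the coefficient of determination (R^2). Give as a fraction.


Mean(y) = 10. SS_res = 92. SS_tot = 254. R^2 = 1 - 92/(254) = 81/127.

81/127


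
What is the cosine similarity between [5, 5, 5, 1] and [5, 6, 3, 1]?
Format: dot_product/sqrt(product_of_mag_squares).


dot = 71. |a|^2 = 76, |b|^2 = 71. cos = 71/sqrt(5396).

71/sqrt(5396)


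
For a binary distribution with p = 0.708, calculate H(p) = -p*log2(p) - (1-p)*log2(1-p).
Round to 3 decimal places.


H = -0.708*log2(0.708) - 0.292*log2(0.292) = 0.871.

0.871


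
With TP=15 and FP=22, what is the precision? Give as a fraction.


Precision = TP / (TP + FP) = 15 / 37 = 15/37.

15/37


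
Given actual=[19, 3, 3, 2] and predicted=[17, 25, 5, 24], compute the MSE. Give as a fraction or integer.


MSE = (1/4) * ((19-17)^2=4 + (3-25)^2=484 + (3-5)^2=4 + (2-24)^2=484). Sum = 976. MSE = 244.

244


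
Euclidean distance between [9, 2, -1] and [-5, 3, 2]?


d = sqrt(sum of squared differences). (9--5)^2=196, (2-3)^2=1, (-1-2)^2=9. Sum = 206.

sqrt(206)


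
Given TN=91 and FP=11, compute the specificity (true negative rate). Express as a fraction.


Specificity = TN / (TN + FP) = 91 / 102 = 91/102.

91/102


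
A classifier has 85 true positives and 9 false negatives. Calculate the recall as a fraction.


Recall = TP / (TP + FN) = 85 / 94 = 85/94.

85/94


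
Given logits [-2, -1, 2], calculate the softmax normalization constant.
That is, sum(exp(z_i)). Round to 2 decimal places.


Denom = e^-2=0.1353 + e^-1=0.3679 + e^2=7.3891. Sum = 7.8923, which rounds to 7.89.

7.89


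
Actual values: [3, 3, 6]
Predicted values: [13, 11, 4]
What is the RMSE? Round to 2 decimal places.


MSE = 56.0000. RMSE = sqrt(56.0000) = 7.48.

7.48


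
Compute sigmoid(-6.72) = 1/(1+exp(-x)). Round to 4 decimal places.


sigma(-6.72) = 1/(1+e^(6.72)) = 1/(1+828.817511) = 1/829.817511 = 0.0012.

0.0012


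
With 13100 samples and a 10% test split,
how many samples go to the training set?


Test set = 13100 * 10% = 1310. Training set = 13100 - 1310 = 11790.

11790


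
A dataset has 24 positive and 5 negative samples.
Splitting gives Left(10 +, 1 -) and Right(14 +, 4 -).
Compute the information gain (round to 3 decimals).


H(parent) = 0.6632. H(left) = 0.4395, H(right) = 0.7642. Weighted = (11/29)*0.4395 + (18/29)*0.7642 = 0.6410. IG = 0.6632 - 0.6410 = 0.0222, which rounds to 0.022.

0.022


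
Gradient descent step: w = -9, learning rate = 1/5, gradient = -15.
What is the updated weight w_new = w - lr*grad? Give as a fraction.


w_new = -9 - 1/5 * -15 = -9 - -3 = -6.

-6


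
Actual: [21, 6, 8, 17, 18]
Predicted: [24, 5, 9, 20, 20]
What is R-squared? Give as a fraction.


Mean(y) = 14. SS_res = 24. SS_tot = 174. R^2 = 1 - 24/(174) = 25/29.

25/29


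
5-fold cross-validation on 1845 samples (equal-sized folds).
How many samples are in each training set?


Each validation fold has 1845/5 = 369 samples. Training set = 1845 - 369 = 1476.

1476


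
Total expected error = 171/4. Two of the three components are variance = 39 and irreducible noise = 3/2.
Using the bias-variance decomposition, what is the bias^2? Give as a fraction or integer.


Total error = bias^2 + variance + irreducible noise. So bias^2 = 171/4 - 39 - 3/2 = 9/4.

9/4


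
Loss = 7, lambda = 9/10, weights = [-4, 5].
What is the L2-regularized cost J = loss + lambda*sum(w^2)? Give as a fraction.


L2 sq norm = sum(w^2) = 41. J = 7 + 9/10 * 41 = 439/10.

439/10


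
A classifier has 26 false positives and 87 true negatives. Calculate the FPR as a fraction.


FPR = FP / (FP + TN) = 26 / 113 = 26/113.

26/113


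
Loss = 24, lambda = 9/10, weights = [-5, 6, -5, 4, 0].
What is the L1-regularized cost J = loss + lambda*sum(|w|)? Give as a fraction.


L1 norm = sum(|w|) = 20. J = 24 + 9/10 * 20 = 42.

42


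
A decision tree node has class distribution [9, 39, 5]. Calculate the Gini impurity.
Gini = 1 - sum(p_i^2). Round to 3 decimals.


Total = 53. Proportions: 9/53, 39/53, 5/53. sum(p_i^2) = 0.5792. Gini = 1 - 0.5792 = 0.4208, which rounds to 0.421.

0.421


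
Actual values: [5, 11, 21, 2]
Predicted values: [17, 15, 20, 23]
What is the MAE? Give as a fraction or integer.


MAE = (1/4) * (|5-17|=12 + |11-15|=4 + |21-20|=1 + |2-23|=21). Sum = 38. MAE = 19/2.

19/2


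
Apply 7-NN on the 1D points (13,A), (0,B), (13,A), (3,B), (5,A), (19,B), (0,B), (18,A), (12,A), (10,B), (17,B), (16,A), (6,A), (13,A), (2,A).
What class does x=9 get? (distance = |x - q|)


Distances: |13-9|=4, |0-9|=9, |13-9|=4, |3-9|=6, |5-9|=4, |19-9|=10, |0-9|=9, |18-9|=9, |12-9|=3, |10-9|=1, |17-9|=8, |16-9|=7, |6-9|=3, |13-9|=4, |2-9|=7. 7 nearest: (10,B), (12,A), (6,A), (13,A), (13,A), (5,A), (13,A). Counts: {'B': 1, 'A': 6}. Majority class: A.

A


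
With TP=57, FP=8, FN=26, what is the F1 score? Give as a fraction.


Precision = 57/65 = 57/65. Recall = 57/83 = 57/83. F1 = 2*P*R/(P+R) = 57/74.

57/74


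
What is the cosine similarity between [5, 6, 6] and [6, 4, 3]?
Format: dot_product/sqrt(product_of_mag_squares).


dot = 72. |a|^2 = 97, |b|^2 = 61. cos = 72/sqrt(5917).

72/sqrt(5917)


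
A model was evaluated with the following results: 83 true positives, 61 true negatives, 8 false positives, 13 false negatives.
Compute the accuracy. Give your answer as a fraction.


Accuracy = (TP + TN) / (TP + TN + FP + FN) = (83 + 61) / 165 = 48/55.

48/55


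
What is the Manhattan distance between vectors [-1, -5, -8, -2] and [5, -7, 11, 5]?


d = sum of absolute differences: |-1-5|=6 + |-5--7|=2 + |-8-11|=19 + |-2-5|=7 = 34.

34


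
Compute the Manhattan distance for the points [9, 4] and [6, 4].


d = sum of absolute differences: |9-6|=3 + |4-4|=0 = 3.

3


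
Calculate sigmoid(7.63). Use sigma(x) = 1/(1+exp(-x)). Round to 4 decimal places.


sigma(7.63) = 1/(1+e^(-7.63)) = 1/(1+0.000486) = 1/1.000486 = 0.9995.

0.9995


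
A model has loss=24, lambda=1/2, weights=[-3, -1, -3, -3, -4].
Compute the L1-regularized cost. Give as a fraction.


L1 norm = sum(|w|) = 14. J = 24 + 1/2 * 14 = 31.

31


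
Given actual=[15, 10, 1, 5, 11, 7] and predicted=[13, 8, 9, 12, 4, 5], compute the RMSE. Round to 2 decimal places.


MSE = 29.0000. RMSE = sqrt(29.0000) = 5.39.

5.39


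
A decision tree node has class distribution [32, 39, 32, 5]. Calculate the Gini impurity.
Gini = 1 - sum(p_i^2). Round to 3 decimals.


Total = 108. Proportions: 32/108, 39/108, 32/108, 5/108. sum(p_i^2) = 0.3081. Gini = 1 - 0.3081 = 0.6919, which rounds to 0.692.

0.692


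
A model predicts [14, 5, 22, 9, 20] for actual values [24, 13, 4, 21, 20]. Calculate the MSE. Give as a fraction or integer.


MSE = (1/5) * ((24-14)^2=100 + (13-5)^2=64 + (4-22)^2=324 + (21-9)^2=144 + (20-20)^2=0). Sum = 632. MSE = 632/5.

632/5


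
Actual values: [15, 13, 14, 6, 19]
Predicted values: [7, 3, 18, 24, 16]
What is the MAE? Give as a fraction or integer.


MAE = (1/5) * (|15-7|=8 + |13-3|=10 + |14-18|=4 + |6-24|=18 + |19-16|=3). Sum = 43. MAE = 43/5.

43/5


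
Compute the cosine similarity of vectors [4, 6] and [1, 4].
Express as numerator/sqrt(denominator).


dot = 28. |a|^2 = 52, |b|^2 = 17. cos = 28/sqrt(884).

28/sqrt(884)


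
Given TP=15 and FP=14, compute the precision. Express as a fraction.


Precision = TP / (TP + FP) = 15 / 29 = 15/29.

15/29


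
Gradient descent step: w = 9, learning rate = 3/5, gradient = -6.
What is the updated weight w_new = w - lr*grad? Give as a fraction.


w_new = 9 - 3/5 * -6 = 9 - -18/5 = 63/5.

63/5


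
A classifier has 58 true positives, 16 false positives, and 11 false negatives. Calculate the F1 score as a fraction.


Precision = 58/74 = 29/37. Recall = 58/69 = 58/69. F1 = 2*P*R/(P+R) = 116/143.

116/143


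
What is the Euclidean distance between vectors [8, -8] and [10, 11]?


d = sqrt(sum of squared differences). (8-10)^2=4, (-8-11)^2=361. Sum = 365.

sqrt(365)


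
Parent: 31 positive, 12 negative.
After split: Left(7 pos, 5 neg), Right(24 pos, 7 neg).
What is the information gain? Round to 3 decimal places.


H(parent) = 0.8542. H(left) = 0.9799, H(right) = 0.7706. Weighted = (12/43)*0.9799 + (31/43)*0.7706 = 0.8290. IG = 0.8542 - 0.8290 = 0.0252, which rounds to 0.025.

0.025


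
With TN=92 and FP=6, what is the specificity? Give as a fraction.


Specificity = TN / (TN + FP) = 92 / 98 = 46/49.

46/49


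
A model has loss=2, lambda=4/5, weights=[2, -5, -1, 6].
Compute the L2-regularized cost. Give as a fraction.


L2 sq norm = sum(w^2) = 66. J = 2 + 4/5 * 66 = 274/5.

274/5


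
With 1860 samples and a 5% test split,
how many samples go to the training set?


Test set = 1860 * 5% = 93. Training set = 1860 - 93 = 1767.

1767


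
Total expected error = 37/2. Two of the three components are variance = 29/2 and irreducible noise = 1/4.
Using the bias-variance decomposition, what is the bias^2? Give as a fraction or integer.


Total error = bias^2 + variance + irreducible noise. So bias^2 = 37/2 - 29/2 - 1/4 = 15/4.

15/4


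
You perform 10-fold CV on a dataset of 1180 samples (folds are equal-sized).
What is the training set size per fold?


Each validation fold has 1180/10 = 118 samples. Training set = 1180 - 118 = 1062.

1062


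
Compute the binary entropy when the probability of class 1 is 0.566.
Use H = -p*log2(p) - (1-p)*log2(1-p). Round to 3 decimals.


H = -0.566*log2(0.566) - 0.434*log2(0.434) = 0.987.

0.987


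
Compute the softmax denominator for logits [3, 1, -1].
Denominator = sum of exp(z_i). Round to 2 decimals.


Denom = e^3=20.0855 + e^1=2.7183 + e^-1=0.3679. Sum = 23.1717, which rounds to 23.17.

23.17


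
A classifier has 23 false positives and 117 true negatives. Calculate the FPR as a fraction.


FPR = FP / (FP + TN) = 23 / 140 = 23/140.

23/140


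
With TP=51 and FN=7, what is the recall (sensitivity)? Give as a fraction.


Recall = TP / (TP + FN) = 51 / 58 = 51/58.

51/58


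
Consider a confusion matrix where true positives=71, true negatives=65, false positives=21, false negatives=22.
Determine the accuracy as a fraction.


Accuracy = (TP + TN) / (TP + TN + FP + FN) = (71 + 65) / 179 = 136/179.

136/179


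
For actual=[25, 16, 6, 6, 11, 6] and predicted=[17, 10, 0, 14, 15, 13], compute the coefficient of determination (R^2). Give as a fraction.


Mean(y) = 35/3. SS_res = 265. SS_tot = 880/3. R^2 = 1 - 265/(880/3) = 17/176.

17/176


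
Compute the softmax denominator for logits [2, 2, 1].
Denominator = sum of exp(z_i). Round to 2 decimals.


Denom = e^2=7.3891 + e^2=7.3891 + e^1=2.7183. Sum = 17.4965, which rounds to 17.50.

17.50


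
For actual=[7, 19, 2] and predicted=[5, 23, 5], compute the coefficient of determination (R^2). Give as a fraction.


Mean(y) = 28/3. SS_res = 29. SS_tot = 458/3. R^2 = 1 - 29/(458/3) = 371/458.

371/458


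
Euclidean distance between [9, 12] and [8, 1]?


d = sqrt(sum of squared differences). (9-8)^2=1, (12-1)^2=121. Sum = 122.

sqrt(122)


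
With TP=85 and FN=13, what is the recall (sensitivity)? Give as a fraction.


Recall = TP / (TP + FN) = 85 / 98 = 85/98.

85/98


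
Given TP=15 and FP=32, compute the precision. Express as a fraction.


Precision = TP / (TP + FP) = 15 / 47 = 15/47.

15/47


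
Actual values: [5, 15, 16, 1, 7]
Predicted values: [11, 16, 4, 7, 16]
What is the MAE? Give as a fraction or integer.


MAE = (1/5) * (|5-11|=6 + |15-16|=1 + |16-4|=12 + |1-7|=6 + |7-16|=9). Sum = 34. MAE = 34/5.

34/5


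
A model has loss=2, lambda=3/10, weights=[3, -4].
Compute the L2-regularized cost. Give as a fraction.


L2 sq norm = sum(w^2) = 25. J = 2 + 3/10 * 25 = 19/2.

19/2


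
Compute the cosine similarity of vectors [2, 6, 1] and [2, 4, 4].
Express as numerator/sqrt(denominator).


dot = 32. |a|^2 = 41, |b|^2 = 36. cos = 32/sqrt(1476).

32/sqrt(1476)


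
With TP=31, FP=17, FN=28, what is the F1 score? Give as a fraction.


Precision = 31/48 = 31/48. Recall = 31/59 = 31/59. F1 = 2*P*R/(P+R) = 62/107.

62/107


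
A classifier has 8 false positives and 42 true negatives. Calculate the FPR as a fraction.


FPR = FP / (FP + TN) = 8 / 50 = 4/25.

4/25


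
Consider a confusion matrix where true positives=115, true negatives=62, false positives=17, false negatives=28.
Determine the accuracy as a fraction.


Accuracy = (TP + TN) / (TP + TN + FP + FN) = (115 + 62) / 222 = 59/74.

59/74


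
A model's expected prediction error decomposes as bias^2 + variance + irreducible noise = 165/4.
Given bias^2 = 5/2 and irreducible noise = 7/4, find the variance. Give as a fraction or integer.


Total error = bias^2 + variance + irreducible noise. So variance = 165/4 - 5/2 - 7/4 = 37.

37


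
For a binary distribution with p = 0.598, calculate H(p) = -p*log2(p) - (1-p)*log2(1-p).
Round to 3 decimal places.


H = -0.598*log2(0.598) - 0.402*log2(0.402) = 0.972.

0.972


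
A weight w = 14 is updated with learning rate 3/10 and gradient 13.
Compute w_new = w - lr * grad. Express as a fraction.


w_new = 14 - 3/10 * 13 = 14 - 39/10 = 101/10.

101/10


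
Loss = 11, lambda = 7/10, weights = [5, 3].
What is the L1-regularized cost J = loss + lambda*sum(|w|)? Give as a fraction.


L1 norm = sum(|w|) = 8. J = 11 + 7/10 * 8 = 83/5.

83/5


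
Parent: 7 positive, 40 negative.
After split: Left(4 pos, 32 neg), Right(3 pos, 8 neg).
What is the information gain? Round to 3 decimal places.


H(parent) = 0.6072. H(left) = 0.5033, H(right) = 0.8454. Weighted = (36/47)*0.5033 + (11/47)*0.8454 = 0.5834. IG = 0.6072 - 0.5834 = 0.0238, which rounds to 0.024.

0.024


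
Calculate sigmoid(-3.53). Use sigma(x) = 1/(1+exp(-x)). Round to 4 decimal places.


sigma(-3.53) = 1/(1+e^(3.53)) = 1/(1+34.123968) = 1/35.123968 = 0.0285.

0.0285


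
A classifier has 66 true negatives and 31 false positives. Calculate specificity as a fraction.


Specificity = TN / (TN + FP) = 66 / 97 = 66/97.

66/97


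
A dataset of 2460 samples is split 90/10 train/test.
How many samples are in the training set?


Test set = 2460 * 10% = 246. Training set = 2460 - 246 = 2214.

2214


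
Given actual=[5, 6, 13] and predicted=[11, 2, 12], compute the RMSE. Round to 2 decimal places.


MSE = 17.6667. RMSE = sqrt(17.6667) = 4.20.

4.20


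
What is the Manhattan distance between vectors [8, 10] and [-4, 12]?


d = sum of absolute differences: |8--4|=12 + |10-12|=2 = 14.

14


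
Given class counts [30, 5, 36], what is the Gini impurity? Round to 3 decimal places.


Total = 71. Proportions: 30/71, 5/71, 36/71. sum(p_i^2) = 0.4406. Gini = 1 - 0.4406 = 0.5594, which rounds to 0.559.

0.559


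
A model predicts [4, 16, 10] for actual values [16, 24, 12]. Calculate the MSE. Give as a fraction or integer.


MSE = (1/3) * ((16-4)^2=144 + (24-16)^2=64 + (12-10)^2=4). Sum = 212. MSE = 212/3.

212/3


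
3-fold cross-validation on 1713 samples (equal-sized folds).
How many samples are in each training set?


Each validation fold has 1713/3 = 571 samples. Training set = 1713 - 571 = 1142.

1142


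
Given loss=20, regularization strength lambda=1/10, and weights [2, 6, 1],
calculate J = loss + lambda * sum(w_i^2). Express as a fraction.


L2 sq norm = sum(w^2) = 41. J = 20 + 1/10 * 41 = 241/10.

241/10


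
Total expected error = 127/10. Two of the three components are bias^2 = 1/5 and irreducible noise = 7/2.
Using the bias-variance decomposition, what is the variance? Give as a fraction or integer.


Total error = bias^2 + variance + irreducible noise. So variance = 127/10 - 1/5 - 7/2 = 9.

9


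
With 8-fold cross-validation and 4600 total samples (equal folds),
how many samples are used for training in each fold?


Each validation fold has 4600/8 = 575 samples. Training set = 4600 - 575 = 4025.

4025


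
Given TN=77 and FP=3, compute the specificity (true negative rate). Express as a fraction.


Specificity = TN / (TN + FP) = 77 / 80 = 77/80.

77/80


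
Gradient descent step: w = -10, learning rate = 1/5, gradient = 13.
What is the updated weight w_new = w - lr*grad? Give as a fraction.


w_new = -10 - 1/5 * 13 = -10 - 13/5 = -63/5.

-63/5


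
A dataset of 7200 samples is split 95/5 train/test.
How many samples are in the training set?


Test set = 7200 * 5% = 360. Training set = 7200 - 360 = 6840.

6840


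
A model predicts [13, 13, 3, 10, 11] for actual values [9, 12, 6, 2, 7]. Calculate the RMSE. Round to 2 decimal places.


MSE = 21.2000. RMSE = sqrt(21.2000) = 4.60.

4.60


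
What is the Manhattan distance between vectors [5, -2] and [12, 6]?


d = sum of absolute differences: |5-12|=7 + |-2-6|=8 = 15.

15


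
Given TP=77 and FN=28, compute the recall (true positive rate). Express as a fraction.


Recall = TP / (TP + FN) = 77 / 105 = 11/15.

11/15


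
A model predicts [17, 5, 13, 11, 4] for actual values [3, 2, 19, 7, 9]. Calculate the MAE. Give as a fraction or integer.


MAE = (1/5) * (|3-17|=14 + |2-5|=3 + |19-13|=6 + |7-11|=4 + |9-4|=5). Sum = 32. MAE = 32/5.

32/5


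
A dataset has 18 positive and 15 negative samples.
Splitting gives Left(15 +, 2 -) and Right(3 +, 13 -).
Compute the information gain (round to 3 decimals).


H(parent) = 0.9940. H(left) = 0.5226, H(right) = 0.6962. Weighted = (17/33)*0.5226 + (16/33)*0.6962 = 0.6068. IG = 0.9940 - 0.6068 = 0.3872, which rounds to 0.387.

0.387


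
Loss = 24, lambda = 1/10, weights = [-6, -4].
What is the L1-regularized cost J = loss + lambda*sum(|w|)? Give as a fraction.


L1 norm = sum(|w|) = 10. J = 24 + 1/10 * 10 = 25.

25


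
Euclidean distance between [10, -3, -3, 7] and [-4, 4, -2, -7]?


d = sqrt(sum of squared differences). (10--4)^2=196, (-3-4)^2=49, (-3--2)^2=1, (7--7)^2=196. Sum = 442.

sqrt(442)


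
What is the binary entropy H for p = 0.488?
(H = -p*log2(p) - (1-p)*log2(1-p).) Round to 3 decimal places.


H = -0.488*log2(0.488) - 0.512*log2(0.512) = 1.000.

1.000


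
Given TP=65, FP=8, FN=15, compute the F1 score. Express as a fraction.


Precision = 65/73 = 65/73. Recall = 65/80 = 13/16. F1 = 2*P*R/(P+R) = 130/153.

130/153


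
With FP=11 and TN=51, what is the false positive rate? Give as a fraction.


FPR = FP / (FP + TN) = 11 / 62 = 11/62.

11/62


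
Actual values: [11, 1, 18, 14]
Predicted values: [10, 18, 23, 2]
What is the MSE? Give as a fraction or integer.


MSE = (1/4) * ((11-10)^2=1 + (1-18)^2=289 + (18-23)^2=25 + (14-2)^2=144). Sum = 459. MSE = 459/4.

459/4


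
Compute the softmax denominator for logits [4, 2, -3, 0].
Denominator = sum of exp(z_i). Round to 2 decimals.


Denom = e^4=54.5982 + e^2=7.3891 + e^-3=0.0498 + e^0=1.0000. Sum = 63.0371, which rounds to 63.04.

63.04


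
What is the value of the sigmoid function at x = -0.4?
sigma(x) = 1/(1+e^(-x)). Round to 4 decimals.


sigma(-0.4) = 1/(1+e^(0.4)) = 1/(1+1.491825) = 1/2.491825 = 0.4013.

0.4013


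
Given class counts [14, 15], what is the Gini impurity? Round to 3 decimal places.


Total = 29. Proportions: 14/29, 15/29. sum(p_i^2) = 0.5006. Gini = 1 - 0.5006 = 0.4994, which rounds to 0.499.

0.499


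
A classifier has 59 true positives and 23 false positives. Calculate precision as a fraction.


Precision = TP / (TP + FP) = 59 / 82 = 59/82.

59/82


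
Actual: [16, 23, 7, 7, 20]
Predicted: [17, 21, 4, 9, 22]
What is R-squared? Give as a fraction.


Mean(y) = 73/5. SS_res = 22. SS_tot = 1086/5. R^2 = 1 - 22/(1086/5) = 488/543.

488/543


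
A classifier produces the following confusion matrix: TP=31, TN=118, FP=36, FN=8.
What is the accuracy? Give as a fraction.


Accuracy = (TP + TN) / (TP + TN + FP + FN) = (31 + 118) / 193 = 149/193.

149/193


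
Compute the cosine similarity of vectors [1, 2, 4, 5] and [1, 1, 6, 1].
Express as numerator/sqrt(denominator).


dot = 32. |a|^2 = 46, |b|^2 = 39. cos = 32/sqrt(1794).

32/sqrt(1794)


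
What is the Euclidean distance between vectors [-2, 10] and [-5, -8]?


d = sqrt(sum of squared differences). (-2--5)^2=9, (10--8)^2=324. Sum = 333.

sqrt(333)


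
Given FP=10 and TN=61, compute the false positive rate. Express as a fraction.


FPR = FP / (FP + TN) = 10 / 71 = 10/71.

10/71


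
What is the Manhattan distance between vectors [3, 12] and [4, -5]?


d = sum of absolute differences: |3-4|=1 + |12--5|=17 = 18.

18


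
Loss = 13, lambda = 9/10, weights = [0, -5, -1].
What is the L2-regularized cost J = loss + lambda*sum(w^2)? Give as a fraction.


L2 sq norm = sum(w^2) = 26. J = 13 + 9/10 * 26 = 182/5.

182/5


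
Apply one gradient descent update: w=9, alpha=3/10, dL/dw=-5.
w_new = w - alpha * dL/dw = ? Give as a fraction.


w_new = 9 - 3/10 * -5 = 9 - -3/2 = 21/2.

21/2


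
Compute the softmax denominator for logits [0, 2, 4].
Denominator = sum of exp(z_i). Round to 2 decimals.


Denom = e^0=1.0000 + e^2=7.3891 + e^4=54.5982. Sum = 62.9873, which rounds to 62.99.

62.99


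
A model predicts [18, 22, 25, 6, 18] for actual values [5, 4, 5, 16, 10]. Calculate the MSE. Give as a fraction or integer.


MSE = (1/5) * ((5-18)^2=169 + (4-22)^2=324 + (5-25)^2=400 + (16-6)^2=100 + (10-18)^2=64). Sum = 1057. MSE = 1057/5.

1057/5


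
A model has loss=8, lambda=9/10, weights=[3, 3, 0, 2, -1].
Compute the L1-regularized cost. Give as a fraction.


L1 norm = sum(|w|) = 9. J = 8 + 9/10 * 9 = 161/10.

161/10


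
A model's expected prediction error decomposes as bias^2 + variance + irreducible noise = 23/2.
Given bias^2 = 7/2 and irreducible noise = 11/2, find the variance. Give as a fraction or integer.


Total error = bias^2 + variance + irreducible noise. So variance = 23/2 - 7/2 - 11/2 = 5/2.

5/2


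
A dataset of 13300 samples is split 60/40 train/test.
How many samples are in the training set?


Test set = 13300 * 40% = 5320. Training set = 13300 - 5320 = 7980.

7980


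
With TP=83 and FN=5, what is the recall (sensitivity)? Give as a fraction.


Recall = TP / (TP + FN) = 83 / 88 = 83/88.

83/88


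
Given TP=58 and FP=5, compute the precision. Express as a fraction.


Precision = TP / (TP + FP) = 58 / 63 = 58/63.

58/63
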